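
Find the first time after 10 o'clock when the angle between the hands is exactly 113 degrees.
At t minutes past 10:00, the hour hand is at 30 x 10 + 0.5t degrees and the minute hand is at 6t degrees.
The smaller angle between them is 113 degrees when |30H - 5.5t| = 113 or |30H - 5.5t| = 247.
With H = 10, solve 30 x 10 - 5.5t = +/- target for each target:
  t = (30 x 10 - 113) / 5.5 = 34
  t = (30 x 10 + 113) / 5.5 = 75.09 (outside (0, 60))
  t = (30 x 10 - 247) / 5.5 = 9.64
  t = (30 x 10 + 247) / 5.5 = 99.45 (outside (0, 60))
Valid solutions in (0, 60): {9.64, 34} minutes.
The first occurrence is t = 9.64 minutes.
The hands form a 113-degree angle at 9.64 minutes past 10:00.

Final answer: 9.64 minutes past 10:00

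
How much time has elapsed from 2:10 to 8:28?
From 2:10 to 8:28:
(8 x 60 + 28) - (2 x 60 + 10) = 508 - 130 = 378 minutes
= 6 hours and 18 minutes

Final answer: 6 hours and 18 minutes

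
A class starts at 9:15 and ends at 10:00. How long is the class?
From 9:15 to 10:00:
(10 x 60 + 0) - (9 x 60 + 15) = 600 - 555 = 45 minutes
= 45 minutes

Final answer: 45 minutes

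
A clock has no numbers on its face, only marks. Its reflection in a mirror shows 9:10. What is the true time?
Reflection across the vertical (12-6) axis maps a hand at angle A degrees to (360 - A) degrees, which sends a reading of T minutes past 12:00 to (720 - T) minutes past 12:00.
Mirror reads 9:10 = 550 minutes past 12:00.
Actual time: (720 - 550) mod 720 = 170 minutes = 2:50.

Final answer: 2:50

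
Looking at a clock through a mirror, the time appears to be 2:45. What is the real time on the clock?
Reflection across the vertical (12-6) axis maps a hand at angle A degrees to (360 - A) degrees, which sends a reading of T minutes past 12:00 to (720 - T) minutes past 12:00.
Mirror reads 2:45 = 165 minutes past 12:00.
Actual time: (720 - 165) mod 720 = 555 minutes = 9:15.

Final answer: 9:15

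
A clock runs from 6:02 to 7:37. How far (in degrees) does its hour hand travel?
The hour hand moves 0.5 degrees per minute.
Time elapsed: 7:37 - 6:02 = 95 minutes
Angular displacement: 95 x 0.5 = 47.5 degrees

Final answer: 47.5 degrees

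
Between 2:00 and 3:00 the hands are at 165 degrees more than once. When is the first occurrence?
At t minutes past 2:00, the hour hand is at 30 x 2 + 0.5t degrees and the minute hand is at 6t degrees.
The smaller angle between them is 165 degrees when |30H - 5.5t| = 165 or |30H - 5.5t| = 195.
With H = 2, solve 30 x 2 - 5.5t = +/- target for each target:
  t = (30 x 2 - 165) / 5.5 = -19.09 (outside (0, 60))
  t = (30 x 2 + 165) / 5.5 = 40.91
  t = (30 x 2 - 195) / 5.5 = -24.55 (outside (0, 60))
  t = (30 x 2 + 195) / 5.5 = 46.36
Valid solutions in (0, 60): {40.91, 46.36} minutes.
The first occurrence is t = 40.91 minutes.
The hands form a 165-degree angle at 40.91 minutes past 2:00.

Final answer: 40.91 minutes past 2:00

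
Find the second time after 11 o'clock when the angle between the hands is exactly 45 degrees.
At t minutes past 11:00, the hour hand is at 30 x 11 + 0.5t degrees and the minute hand is at 6t degrees.
The smaller angle between them is 45 degrees when |30H - 5.5t| = 45 or |30H - 5.5t| = 315.
With H = 11, solve 30 x 11 - 5.5t = +/- target for each target:
  t = (30 x 11 - 45) / 5.5 = 51.82
  t = (30 x 11 + 45) / 5.5 = 68.18 (outside (0, 60))
  t = (30 x 11 - 315) / 5.5 = 2.73
  t = (30 x 11 + 315) / 5.5 = 117.27 (outside (0, 60))
Valid solutions in (0, 60): {2.73, 51.82} minutes.
The second occurrence is t = 51.82 minutes.
The hands form a 45-degree angle at 51.82 minutes past 11:00.

Final answer: 51.82 minutes past 11:00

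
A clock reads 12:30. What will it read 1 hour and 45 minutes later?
Starting time: 12:30
Adding 45 minutes to 30 minutes: 30 + 45 = 75 minutes = 1 hour and 15 minutes
Adding 1 hour: 12 + 1 + 1 (carry) = 14 - 12 = 2
Final time: 2:15

Final answer: 2:15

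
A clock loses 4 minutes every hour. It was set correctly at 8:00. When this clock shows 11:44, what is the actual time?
For every 60 true minutes, the faulty clock advances 56 minutes, so 1 faulty-clock minute corresponds to 60/56 true minutes.
From 8:00 to 11:44 on the faulty dial is 224 minutes.
True elapsed: 224 x 60/56 = 240 minutes = 4 hours.
True time: 8:00 + 4 hours = 12:00.

Final answer: 12:00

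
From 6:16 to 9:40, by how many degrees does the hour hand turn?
The hour hand moves 0.5 degrees per minute.
Time elapsed: 9:40 - 6:16 = 204 minutes
Angular displacement: 204 x 0.5 = 102 degrees

Final answer: 102 degrees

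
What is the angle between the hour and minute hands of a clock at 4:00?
Hour hand position: 4 x 30 + 0 x 0.5 = 120 degrees
Minute hand position: 0 x 6 = 0 degrees
Difference: |120 - 0| = 120 degrees
The angle between the hands is 120 degrees

Final answer: 120 degrees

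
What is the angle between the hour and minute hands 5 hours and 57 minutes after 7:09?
First find the time 5 hours and 57 minutes after 7:09.
Total minutes: 7 x 60 + 9 + 5 x 60 + 57 = 786.
786 mod 720 = 66 minutes = 1:06.
Now compute the angle at 1:06:
Hour hand: 1 x 30 + 6 x 0.5 = 33 degrees
Minute hand: 6 x 6 = 36 degrees
Difference: |33 - 36| = 3 degrees
The angle is 3 degrees

Final answer: 3 degrees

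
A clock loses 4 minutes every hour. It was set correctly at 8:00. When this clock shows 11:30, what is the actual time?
For every 60 true minutes, the faulty clock advances 56 minutes, so 1 faulty-clock minute corresponds to 60/56 true minutes.
From 8:00 to 11:30 on the faulty dial is 210 minutes.
True elapsed: 210 x 60/56 = 225 minutes = 3 hours and 45 minutes.
True time: 8:00 + 3 hours and 45 minutes = 11:45.

Final answer: 11:45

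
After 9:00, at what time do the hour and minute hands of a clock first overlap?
The minute hand gains 5.5 degrees per minute on the hour hand.
At 9:00, the hour hand is at 270 degrees and the minute hand is at 0 degrees.
The gap is 270 degrees. Time to close: 270/5.5 = 60 x 9/11 = 49.09 minutes.
The hands overlap at 49.09 minutes past 9:00.

Final answer: 49.09 minutes past 9:00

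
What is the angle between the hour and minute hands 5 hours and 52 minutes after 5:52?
First find the time 5 hours and 52 minutes after 5:52.
Total minutes: 5 x 60 + 52 + 5 x 60 + 52 = 704.
704 mod 720 = 704 minutes = 11:44.
Now compute the angle at 11:44:
Hour hand: 11 x 30 + 44 x 0.5 = 352 degrees
Minute hand: 44 x 6 = 264 degrees
Difference: |352 - 264| = 88 degrees
The angle is 88 degrees

Final answer: 88 degrees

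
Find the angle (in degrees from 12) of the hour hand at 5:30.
The hour hand moves 30 degrees per hour and 0.5 degrees per minute.
At 5:30: (5) x 30 + 30 x 0.5 = 150 + 15 = 165 degrees

Final answer: 165 degrees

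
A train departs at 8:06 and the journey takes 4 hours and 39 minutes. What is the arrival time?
Starting time: 8:06
Adding 39 minutes to 6 minutes: 6 + 39 = 45 minutes
Adding 4 hours: 8 + 4 = 12
Final time: 12:45

Final answer: 12:45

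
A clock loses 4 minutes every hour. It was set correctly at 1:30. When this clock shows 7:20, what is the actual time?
For every 60 true minutes, the faulty clock advances 56 minutes, so 1 faulty-clock minute corresponds to 60/56 true minutes.
From 1:30 to 7:20 on the faulty dial is 350 minutes.
True elapsed: 350 x 60/56 = 375 minutes = 6 hours and 15 minutes.
True time: 1:30 + 6 hours and 15 minutes = 7:45.

Final answer: 7:45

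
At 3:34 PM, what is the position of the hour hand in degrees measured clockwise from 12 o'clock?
The hour hand moves 30 degrees per hour and 0.5 degrees per minute.
At 3:34: (3) x 30 + 34 x 0.5 = 90 + 17 = 107 degrees

Final answer: 107 degrees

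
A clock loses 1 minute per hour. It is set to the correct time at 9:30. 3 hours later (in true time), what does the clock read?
For every 60 true minutes, the faulty clock advances 60 - 1 = 59 minutes.
True elapsed: 3 hours = 180 minutes.
Faulty clock advances: 180 x 59/60 = 177 minutes (drift: 3 minutes behind).
Shown time: 9:30 + 177 minutes = 12:27.

Final answer: 12:27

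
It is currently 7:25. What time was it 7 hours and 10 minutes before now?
Starting time: 7:25 = 445 total minutes past 12:00
Subtracting: 7 hours and 10 minutes = 430 minutes
445 - 430 = 15 minutes
= 15 minutes past 12:00 = 12:15

Final answer: 12:15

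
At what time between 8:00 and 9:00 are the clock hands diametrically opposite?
For hands to be 180 degrees apart: |30H - 5.5t| = 180
With H = 8: t = (30 x 8 + 180)/5.5 = 76.36 or t = (30 x 8 - 180)/5.5 = 10.91
First valid solution (0 < t < 60): t = 10.91 minutes
The hands are opposite at 10.91 minutes past 8:00.

Final answer: 10.91 minutes past 8:00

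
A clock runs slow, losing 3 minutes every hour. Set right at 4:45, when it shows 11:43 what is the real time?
For every 60 true minutes, the faulty clock advances 57 minutes, so 1 faulty-clock minute corresponds to 60/57 true minutes.
From 4:45 to 11:43 on the faulty dial is 418 minutes.
True elapsed: 418 x 60/57 = 440 minutes = 7 hours and 20 minutes.
True time: 4:45 + 7 hours and 20 minutes = 12:05.

Final answer: 12:05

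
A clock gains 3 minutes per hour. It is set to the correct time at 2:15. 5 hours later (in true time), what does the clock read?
For every 60 true minutes, the faulty clock advances 60 + 3 = 63 minutes.
True elapsed: 5 hours = 300 minutes.
Faulty clock advances: 300 x 63/60 = 315 minutes (drift: 15 minutes ahead).
Shown time: 2:15 + 315 minutes = 7:30.

Final answer: 7:30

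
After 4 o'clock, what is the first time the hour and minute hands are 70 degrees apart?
At t minutes past 4:00, the hour hand is at 30 x 4 + 0.5t degrees and the minute hand is at 6t degrees.
The smaller angle between them is 70 degrees when |30H - 5.5t| = 70 or |30H - 5.5t| = 290.
With H = 4, solve 30 x 4 - 5.5t = +/- target for each target:
  t = (30 x 4 - 70) / 5.5 = 9.09
  t = (30 x 4 + 70) / 5.5 = 34.55
  t = (30 x 4 - 290) / 5.5 = -30.91 (outside (0, 60))
  t = (30 x 4 + 290) / 5.5 = 74.55 (outside (0, 60))
Valid solutions in (0, 60): {9.09, 34.55} minutes.
The first occurrence is t = 9.09 minutes.
The hands form a 70-degree angle at 9.09 minutes past 4:00.

Final answer: 9.09 minutes past 4:00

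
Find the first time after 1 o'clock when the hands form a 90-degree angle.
At t minutes past 1:00, the hour hand is at 30 x 1 + 0.5t degrees and the minute hand is at 6t degrees.
The smaller angle between them is 90 degrees when |30H - 5.5t| = 90 or |30H - 5.5t| = 270.
With H = 1, solve 30 x 1 - 5.5t = +/- target for each target:
  t = (30 x 1 - 90) / 5.5 = -10.91 (outside (0, 60))
  t = (30 x 1 + 90) / 5.5 = 21.82
  t = (30 x 1 - 270) / 5.5 = -43.64 (outside (0, 60))
  t = (30 x 1 + 270) / 5.5 = 54.55
Valid solutions in (0, 60): {21.82, 54.55} minutes.
First occurrence: t = 21.82 minutes.
The hands are at right angles at 21.82 minutes past 1:00.

Final answer: 21.82 minutes past 1:00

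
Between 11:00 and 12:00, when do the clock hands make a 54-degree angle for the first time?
At t minutes past 11:00, the hour hand is at 30 x 11 + 0.5t degrees and the minute hand is at 6t degrees.
The smaller angle between them is 54 degrees when |30H - 5.5t| = 54 or |30H - 5.5t| = 306.
With H = 11, solve 30 x 11 - 5.5t = +/- target for each target:
  t = (30 x 11 - 54) / 5.5 = 50.18
  t = (30 x 11 + 54) / 5.5 = 69.82 (outside (0, 60))
  t = (30 x 11 - 306) / 5.5 = 4.36
  t = (30 x 11 + 306) / 5.5 = 115.64 (outside (0, 60))
Valid solutions in (0, 60): {4.36, 50.18} minutes.
The first occurrence is t = 4.36 minutes.
The hands form a 54-degree angle at 4.36 minutes past 11:00.

Final answer: 4.36 minutes past 11:00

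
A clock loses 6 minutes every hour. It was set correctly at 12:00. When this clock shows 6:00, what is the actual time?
For every 60 true minutes, the faulty clock advances 54 minutes, so 1 faulty-clock minute corresponds to 60/54 true minutes.
From 12:00 to 6:00 on the faulty dial is 360 minutes.
True elapsed: 360 x 60/54 = 400 minutes = 6 hours and 40 minutes.
True time: 12:00 + 6 hours and 40 minutes = 6:40.

Final answer: 6:40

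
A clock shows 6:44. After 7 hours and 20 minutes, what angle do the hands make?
First find the time 7 hours and 20 minutes after 6:44.
Total minutes: 6 x 60 + 44 + 7 x 60 + 20 = 844.
844 mod 720 = 124 minutes = 2:04.
Now compute the angle at 2:04:
Hour hand: 2 x 30 + 4 x 0.5 = 62 degrees
Minute hand: 4 x 6 = 24 degrees
Difference: |62 - 24| = 38 degrees
The angle is 38 degrees

Final answer: 38 degrees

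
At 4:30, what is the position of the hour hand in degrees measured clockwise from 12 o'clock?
The hour hand moves 30 degrees per hour and 0.5 degrees per minute.
At 4:30: (4) x 30 + 30 x 0.5 = 120 + 15 = 135 degrees

Final answer: 135 degrees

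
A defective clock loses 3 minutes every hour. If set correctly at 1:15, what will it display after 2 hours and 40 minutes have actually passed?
For every 60 true minutes, the faulty clock advances 60 - 3 = 57 minutes.
True elapsed: 2 hours and 40 minutes = 160 minutes.
Faulty clock advances: 160 x 57/60 = 152 minutes (drift: 8 minutes behind).
Shown time: 1:15 + 152 minutes = 3:47.

Final answer: 3:47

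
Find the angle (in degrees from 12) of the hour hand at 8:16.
The hour hand moves 30 degrees per hour and 0.5 degrees per minute.
At 8:16: (8) x 30 + 16 x 0.5 = 240 + 8 = 248 degrees

Final answer: 248 degrees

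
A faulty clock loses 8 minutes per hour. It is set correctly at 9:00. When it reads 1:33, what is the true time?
For every 60 true minutes, the faulty clock advances 52 minutes, so 1 faulty-clock minute corresponds to 60/52 true minutes.
From 9:00 to 1:33 on the faulty dial is 273 minutes.
True elapsed: 273 x 60/52 = 315 minutes = 5 hours and 15 minutes.
True time: 9:00 + 5 hours and 15 minutes = 2:15.

Final answer: 2:15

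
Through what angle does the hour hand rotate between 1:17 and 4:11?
The hour hand moves 0.5 degrees per minute.
Time elapsed: 4:11 - 1:17 = 174 minutes
Angular displacement: 174 x 0.5 = 87 degrees

Final answer: 87 degrees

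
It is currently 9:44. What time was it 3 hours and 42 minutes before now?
Starting time: 9:44 = 584 total minutes past 12:00
Subtracting: 3 hours and 42 minutes = 222 minutes
584 - 222 = 362 minutes
= 6 hours and 2 minutes past 12:00 = 6:02

Final answer: 6:02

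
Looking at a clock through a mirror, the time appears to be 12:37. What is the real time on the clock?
Reflection across the vertical (12-6) axis maps a hand at angle A degrees to (360 - A) degrees, which sends a reading of T minutes past 12:00 to (720 - T) minutes past 12:00.
Mirror reads 12:37 = 37 minutes past 12:00.
Actual time: (720 - 37) mod 720 = 683 minutes = 11:23.

Final answer: 11:23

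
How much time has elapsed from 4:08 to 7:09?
From 4:08 to 7:09:
(7 x 60 + 9) - (4 x 60 + 8) = 429 - 248 = 181 minutes
= 3 hours and 1 minute

Final answer: 3 hours and 1 minute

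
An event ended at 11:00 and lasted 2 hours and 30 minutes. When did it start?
Starting time: 11:00 = 660 total minutes past 12:00
Subtracting: 2 hours and 30 minutes = 150 minutes
660 - 150 = 510 minutes
= 8 hours and 30 minutes past 12:00 = 8:30

Final answer: 8:30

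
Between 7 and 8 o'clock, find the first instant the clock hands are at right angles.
At t minutes past 7:00, the hour hand is at 30 x 7 + 0.5t degrees and the minute hand is at 6t degrees.
The smaller angle between them is 90 degrees when |30H - 5.5t| = 90 or |30H - 5.5t| = 270.
With H = 7, solve 30 x 7 - 5.5t = +/- target for each target:
  t = (30 x 7 - 90) / 5.5 = 21.82
  t = (30 x 7 + 90) / 5.5 = 54.55
  t = (30 x 7 - 270) / 5.5 = -10.91 (outside (0, 60))
  t = (30 x 7 + 270) / 5.5 = 87.27 (outside (0, 60))
Valid solutions in (0, 60): {21.82, 54.55} minutes.
First occurrence: t = 21.82 minutes.
The hands are at right angles at 21.82 minutes past 7:00.

Final answer: 21.82 minutes past 7:00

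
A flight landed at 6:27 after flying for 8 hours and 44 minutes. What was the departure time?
Starting time: 6:27 = 387 total minutes past 12:00
Subtracting: 8 hours and 44 minutes = 524 minutes
387 - 524 = -137 (negative, add 12 hours = 720) = 583 minutes
= 9 hours and 43 minutes past 12:00 = 9:43

Final answer: 9:43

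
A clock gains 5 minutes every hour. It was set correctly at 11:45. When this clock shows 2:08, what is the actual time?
For every 60 true minutes, the faulty clock advances 65 minutes, so 1 faulty-clock minute corresponds to 60/65 true minutes.
From 11:45 to 2:08 on the faulty dial is 143 minutes.
True elapsed: 143 x 60/65 = 132 minutes = 2 hours and 12 minutes.
True time: 11:45 + 2 hours and 12 minutes = 1:57.

Final answer: 1:57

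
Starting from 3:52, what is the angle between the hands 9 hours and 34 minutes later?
First find the time 9 hours and 34 minutes after 3:52.
Total minutes: 3 x 60 + 52 + 9 x 60 + 34 = 806.
806 mod 720 = 86 minutes = 1:26.
Now compute the angle at 1:26:
Hour hand: 1 x 30 + 26 x 0.5 = 43 degrees
Minute hand: 26 x 6 = 156 degrees
Difference: |43 - 156| = 113 degrees
The angle is 113 degrees

Final answer: 113 degrees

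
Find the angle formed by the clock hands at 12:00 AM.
Hour hand position: 0 x 30 + 0 x 0.5 = 0 degrees
Minute hand position: 0 x 6 = 0 degrees
Difference: |0 - 0| = 0 degrees
The angle between the hands is 0 degrees

Final answer: 0 degrees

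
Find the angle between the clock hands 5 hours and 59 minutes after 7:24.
First find the time 5 hours and 59 minutes after 7:24.
Total minutes: 7 x 60 + 24 + 5 x 60 + 59 = 803.
803 mod 720 = 83 minutes = 1:23.
Now compute the angle at 1:23:
Hour hand: 1 x 30 + 23 x 0.5 = 41.5 degrees
Minute hand: 23 x 6 = 138 degrees
Difference: |41.5 - 138| = 96.5 degrees
The angle is 96.5 degrees

Final answer: 96.5 degrees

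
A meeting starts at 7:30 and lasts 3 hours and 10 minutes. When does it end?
Starting time: 7:30
Adding 10 minutes to 30 minutes: 30 + 10 = 40 minutes
Adding 3 hours: 7 + 3 = 10
Final time: 10:40

Final answer: 10:40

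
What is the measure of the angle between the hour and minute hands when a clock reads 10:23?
Hour hand position: 10 x 30 + 23 x 0.5 = 311.5 degrees
Minute hand position: 23 x 6 = 138 degrees
Difference: |311.5 - 138| = 173.5 degrees
The angle between the hands is 173.5 degrees

Final answer: 173.5 degrees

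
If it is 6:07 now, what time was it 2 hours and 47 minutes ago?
Starting time: 6:07 = 367 total minutes past 12:00
Subtracting: 2 hours and 47 minutes = 167 minutes
367 - 167 = 200 minutes
= 3 hours and 20 minutes past 12:00 = 3:20

Final answer: 3:20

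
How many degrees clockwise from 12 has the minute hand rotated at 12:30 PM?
The minute hand moves 6 degrees per minute.
At 12:30: 30 x 6 = 180 degrees

Final answer: 180 degrees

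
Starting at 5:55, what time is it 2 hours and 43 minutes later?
Starting time: 5:55
Adding 43 minutes to 55 minutes: 55 + 43 = 98 minutes = 1 hour and 38 minutes
Adding 2 hours: 5 + 2 + 1 (carry) = 8
Final time: 8:38

Final answer: 8:38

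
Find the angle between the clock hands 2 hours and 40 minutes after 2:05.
First find the time 2 hours and 40 minutes after 2:05.
Total minutes: 2 x 60 + 5 + 2 x 60 + 40 = 285.
285 mod 720 = 285 minutes = 4:45.
Now compute the angle at 4:45:
Hour hand: 4 x 30 + 45 x 0.5 = 142.5 degrees
Minute hand: 45 x 6 = 270 degrees
Difference: |142.5 - 270| = 127.5 degrees
The angle is 127.5 degrees

Final answer: 127.5 degrees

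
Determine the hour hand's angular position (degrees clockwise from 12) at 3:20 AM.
The hour hand moves 30 degrees per hour and 0.5 degrees per minute.
At 3:20: (3) x 30 + 20 x 0.5 = 90 + 10 = 100 degrees

Final answer: 100 degrees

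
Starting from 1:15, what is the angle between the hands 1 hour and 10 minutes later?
First find the time 1 hour and 10 minutes after 1:15.
Total minutes: 1 x 60 + 15 + 1 x 60 + 10 = 145.
145 mod 720 = 145 minutes = 2:25.
Now compute the angle at 2:25:
Hour hand: 2 x 30 + 25 x 0.5 = 72.5 degrees
Minute hand: 25 x 6 = 150 degrees
Difference: |72.5 - 150| = 77.5 degrees
The angle is 77.5 degrees

Final answer: 77.5 degrees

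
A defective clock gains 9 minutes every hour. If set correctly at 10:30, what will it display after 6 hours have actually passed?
For every 60 true minutes, the faulty clock advances 60 + 9 = 69 minutes.
True elapsed: 6 hours = 360 minutes.
Faulty clock advances: 360 x 69/60 = 414 minutes (drift: 54 minutes ahead).
Shown time: 10:30 + 414 minutes = 5:24.

Final answer: 5:24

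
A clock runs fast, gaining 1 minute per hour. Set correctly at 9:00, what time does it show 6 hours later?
For every 60 true minutes, the faulty clock advances 60 + 1 = 61 minutes.
True elapsed: 6 hours = 360 minutes.
Faulty clock advances: 360 x 61/60 = 366 minutes (drift: 6 minutes ahead).
Shown time: 9:00 + 366 minutes = 3:06.

Final answer: 3:06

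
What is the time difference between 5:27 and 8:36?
From 5:27 to 8:36:
(8 x 60 + 36) - (5 x 60 + 27) = 516 - 327 = 189 minutes
= 3 hours and 9 minutes

Final answer: 3 hours and 9 minutes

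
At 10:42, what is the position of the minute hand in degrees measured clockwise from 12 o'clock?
The minute hand moves 6 degrees per minute.
At 10:42: 42 x 6 = 252 degrees

Final answer: 252 degrees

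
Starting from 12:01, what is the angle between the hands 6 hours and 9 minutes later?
First find the time 6 hours and 9 minutes after 12:01.
Total minutes: 12 x 60 + 1 + 6 x 60 + 9 = 1090.
1090 mod 720 = 370 minutes = 6:10.
Now compute the angle at 6:10:
Hour hand: 6 x 30 + 10 x 0.5 = 185 degrees
Minute hand: 10 x 6 = 60 degrees
Difference: |185 - 60| = 125 degrees
The angle is 125 degrees

Final answer: 125 degrees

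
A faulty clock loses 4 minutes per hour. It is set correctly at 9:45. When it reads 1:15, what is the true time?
For every 60 true minutes, the faulty clock advances 56 minutes, so 1 faulty-clock minute corresponds to 60/56 true minutes.
From 9:45 to 1:15 on the faulty dial is 210 minutes.
True elapsed: 210 x 60/56 = 225 minutes = 3 hours and 45 minutes.
True time: 9:45 + 3 hours and 45 minutes = 1:30.

Final answer: 1:30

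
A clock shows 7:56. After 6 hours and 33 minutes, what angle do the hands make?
First find the time 6 hours and 33 minutes after 7:56.
Total minutes: 7 x 60 + 56 + 6 x 60 + 33 = 869.
869 mod 720 = 149 minutes = 2:29.
Now compute the angle at 2:29:
Hour hand: 2 x 30 + 29 x 0.5 = 74.5 degrees
Minute hand: 29 x 6 = 174 degrees
Difference: |74.5 - 174| = 99.5 degrees
The angle is 99.5 degrees

Final answer: 99.5 degrees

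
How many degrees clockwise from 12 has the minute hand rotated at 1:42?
The minute hand moves 6 degrees per minute.
At 1:42: 42 x 6 = 252 degrees

Final answer: 252 degrees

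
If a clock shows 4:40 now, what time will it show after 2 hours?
Starting time: 4:40
Adding 0 minutes to 40 minutes: 40 + 0 = 40 minutes
Adding 2 hours: 4 + 2 = 6
Final time: 6:40

Final answer: 6:40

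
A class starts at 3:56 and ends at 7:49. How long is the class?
From 3:56 to 7:49:
(7 x 60 + 49) - (3 x 60 + 56) = 469 - 236 = 233 minutes
= 3 hours and 53 minutes

Final answer: 3 hours and 53 minutes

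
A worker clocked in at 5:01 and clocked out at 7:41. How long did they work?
From 5:01 to 7:41:
(7 x 60 + 41) - (5 x 60 + 1) = 461 - 301 = 160 minutes
= 2 hours and 40 minutes

Final answer: 2 hours and 40 minutes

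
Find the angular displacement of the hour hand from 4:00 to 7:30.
The hour hand moves 0.5 degrees per minute.
Time elapsed: 7:30 - 4:00 = 210 minutes
Angular displacement: 210 x 0.5 = 105 degrees

Final answer: 105 degrees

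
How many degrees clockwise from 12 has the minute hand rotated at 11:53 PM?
The minute hand moves 6 degrees per minute.
At 11:53: 53 x 6 = 318 degrees

Final answer: 318 degrees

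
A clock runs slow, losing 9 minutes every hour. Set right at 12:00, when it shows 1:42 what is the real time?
For every 60 true minutes, the faulty clock advances 51 minutes, so 1 faulty-clock minute corresponds to 60/51 true minutes.
From 12:00 to 1:42 on the faulty dial is 102 minutes.
True elapsed: 102 x 60/51 = 120 minutes = 2 hours.
True time: 12:00 + 2 hours = 2:00.

Final answer: 2:00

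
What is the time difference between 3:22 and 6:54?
From 3:22 to 6:54:
(6 x 60 + 54) - (3 x 60 + 22) = 414 - 202 = 212 minutes
= 3 hours and 32 minutes

Final answer: 3 hours and 32 minutes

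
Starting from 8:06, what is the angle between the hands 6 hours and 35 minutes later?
First find the time 6 hours and 35 minutes after 8:06.
Total minutes: 8 x 60 + 6 + 6 x 60 + 35 = 881.
881 mod 720 = 161 minutes = 2:41.
Now compute the angle at 2:41:
Hour hand: 2 x 30 + 41 x 0.5 = 80.5 degrees
Minute hand: 41 x 6 = 246 degrees
Difference: |80.5 - 246| = 165.5 degrees
The angle is 165.5 degrees

Final answer: 165.5 degrees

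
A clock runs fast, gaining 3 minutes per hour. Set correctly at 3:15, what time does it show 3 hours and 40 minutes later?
For every 60 true minutes, the faulty clock advances 60 + 3 = 63 minutes.
True elapsed: 3 hours and 40 minutes = 220 minutes.
Faulty clock advances: 220 x 63/60 = 231 minutes (drift: 11 minutes ahead).
Shown time: 3:15 + 231 minutes = 7:06.

Final answer: 7:06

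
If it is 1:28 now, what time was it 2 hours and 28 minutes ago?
Starting time: 1:28 = 88 total minutes past 12:00
Subtracting: 2 hours and 28 minutes = 148 minutes
88 - 148 = -60 (negative, add 12 hours = 720) = 660 minutes
= 11 hours past 12:00 = 11:00

Final answer: 11:00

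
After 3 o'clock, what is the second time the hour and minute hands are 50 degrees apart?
At t minutes past 3:00, the hour hand is at 30 x 3 + 0.5t degrees and the minute hand is at 6t degrees.
The smaller angle between them is 50 degrees when |30H - 5.5t| = 50 or |30H - 5.5t| = 310.
With H = 3, solve 30 x 3 - 5.5t = +/- target for each target:
  t = (30 x 3 - 50) / 5.5 = 7.27
  t = (30 x 3 + 50) / 5.5 = 25.45
  t = (30 x 3 - 310) / 5.5 = -40 (outside (0, 60))
  t = (30 x 3 + 310) / 5.5 = 72.73 (outside (0, 60))
Valid solutions in (0, 60): {7.27, 25.45} minutes.
The second occurrence is t = 25.45 minutes.
The hands form a 50-degree angle at 25.45 minutes past 3:00.

Final answer: 25.45 minutes past 3:00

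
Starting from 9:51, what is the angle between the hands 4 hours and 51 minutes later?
First find the time 4 hours and 51 minutes after 9:51.
Total minutes: 9 x 60 + 51 + 4 x 60 + 51 = 882.
882 mod 720 = 162 minutes = 2:42.
Now compute the angle at 2:42:
Hour hand: 2 x 30 + 42 x 0.5 = 81 degrees
Minute hand: 42 x 6 = 252 degrees
Difference: |81 - 252| = 171 degrees
The angle is 171 degrees

Final answer: 171 degrees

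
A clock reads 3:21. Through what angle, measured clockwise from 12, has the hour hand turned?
The hour hand moves 30 degrees per hour and 0.5 degrees per minute.
At 3:21: (3) x 30 + 21 x 0.5 = 90 + 10.5 = 100.5 degrees

Final answer: 100.5 degrees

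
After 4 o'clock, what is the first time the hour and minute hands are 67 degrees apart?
At t minutes past 4:00, the hour hand is at 30 x 4 + 0.5t degrees and the minute hand is at 6t degrees.
The smaller angle between them is 67 degrees when |30H - 5.5t| = 67 or |30H - 5.5t| = 293.
With H = 4, solve 30 x 4 - 5.5t = +/- target for each target:
  t = (30 x 4 - 67) / 5.5 = 9.64
  t = (30 x 4 + 67) / 5.5 = 34
  t = (30 x 4 - 293) / 5.5 = -31.45 (outside (0, 60))
  t = (30 x 4 + 293) / 5.5 = 75.09 (outside (0, 60))
Valid solutions in (0, 60): {9.64, 34} minutes.
The first occurrence is t = 9.64 minutes.
The hands form a 67-degree angle at 9.64 minutes past 4:00.

Final answer: 9.64 minutes past 4:00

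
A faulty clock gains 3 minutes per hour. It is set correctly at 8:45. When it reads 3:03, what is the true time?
For every 60 true minutes, the faulty clock advances 63 minutes, so 1 faulty-clock minute corresponds to 60/63 true minutes.
From 8:45 to 3:03 on the faulty dial is 378 minutes.
True elapsed: 378 x 60/63 = 360 minutes = 6 hours.
True time: 8:45 + 6 hours = 2:45.

Final answer: 2:45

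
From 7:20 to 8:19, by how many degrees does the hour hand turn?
The hour hand moves 0.5 degrees per minute.
Time elapsed: 8:19 - 7:20 = 59 minutes
Angular displacement: 59 x 0.5 = 29.5 degrees

Final answer: 29.5 degrees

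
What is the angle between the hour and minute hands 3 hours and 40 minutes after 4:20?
First find the time 3 hours and 40 minutes after 4:20.
Total minutes: 4 x 60 + 20 + 3 x 60 + 40 = 480.
480 mod 720 = 480 minutes = 8:00.
Now compute the angle at 8:00:
Hour hand: 8 x 30 + 0 x 0.5 = 240 degrees
Minute hand: 0 x 6 = 0 degrees
Difference: |240 - 0| = 240 degrees
Smaller angle: 360 - 240 = 120 degrees

Final answer: 120 degrees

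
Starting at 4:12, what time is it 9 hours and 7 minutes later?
Starting time: 4:12
Adding 7 minutes to 12 minutes: 12 + 7 = 19 minutes
Adding 9 hours: 4 + 9 = 13 - 12 = 1
Final time: 1:19

Final answer: 1:19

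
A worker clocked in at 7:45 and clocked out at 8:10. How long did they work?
From 7:45 to 8:10:
(8 x 60 + 10) - (7 x 60 + 45) = 490 - 465 = 25 minutes
= 25 minutes

Final answer: 25 minutes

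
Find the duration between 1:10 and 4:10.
From 1:10 to 4:10:
(4 x 60 + 10) - (1 x 60 + 10) = 250 - 70 = 180 minutes
= 3 hours

Final answer: 3 hours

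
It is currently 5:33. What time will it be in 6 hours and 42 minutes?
Starting time: 5:33
Adding 42 minutes to 33 minutes: 33 + 42 = 75 minutes = 1 hour and 15 minutes
Adding 6 hours: 5 + 6 + 1 (carry) = 12
Final time: 12:15

Final answer: 12:15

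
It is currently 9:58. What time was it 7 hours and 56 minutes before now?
Starting time: 9:58 = 598 total minutes past 12:00
Subtracting: 7 hours and 56 minutes = 476 minutes
598 - 476 = 122 minutes
= 2 hours and 2 minutes past 12:00 = 2:02

Final answer: 2:02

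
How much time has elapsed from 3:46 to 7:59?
From 3:46 to 7:59:
(7 x 60 + 59) - (3 x 60 + 46) = 479 - 226 = 253 minutes
= 4 hours and 13 minutes

Final answer: 4 hours and 13 minutes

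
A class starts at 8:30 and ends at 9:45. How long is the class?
From 8:30 to 9:45:
(9 x 60 + 45) - (8 x 60 + 30) = 585 - 510 = 75 minutes
= 1 hour and 15 minutes

Final answer: 1 hour and 15 minutes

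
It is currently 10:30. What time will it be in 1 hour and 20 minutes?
Starting time: 10:30
Adding 20 minutes to 30 minutes: 30 + 20 = 50 minutes
Adding 1 hour: 10 + 1 = 11
Final time: 11:50

Final answer: 11:50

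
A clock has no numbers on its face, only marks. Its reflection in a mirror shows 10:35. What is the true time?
Reflection across the vertical (12-6) axis maps a hand at angle A degrees to (360 - A) degrees, which sends a reading of T minutes past 12:00 to (720 - T) minutes past 12:00.
Mirror reads 10:35 = 635 minutes past 12:00.
Actual time: (720 - 635) mod 720 = 85 minutes = 1:25.

Final answer: 1:25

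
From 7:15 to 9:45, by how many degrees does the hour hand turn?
The hour hand moves 0.5 degrees per minute.
Time elapsed: 9:45 - 7:15 = 150 minutes
Angular displacement: 150 x 0.5 = 75 degrees

Final answer: 75 degrees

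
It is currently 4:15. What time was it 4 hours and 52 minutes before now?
Starting time: 4:15 = 255 total minutes past 12:00
Subtracting: 4 hours and 52 minutes = 292 minutes
255 - 292 = -37 (negative, add 12 hours = 720) = 683 minutes
= 11 hours and 23 minutes past 12:00 = 11:23

Final answer: 11:23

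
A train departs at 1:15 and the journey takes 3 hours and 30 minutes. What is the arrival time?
Starting time: 1:15
Adding 30 minutes to 15 minutes: 15 + 30 = 45 minutes
Adding 3 hours: 1 + 3 = 4
Final time: 4:45

Final answer: 4:45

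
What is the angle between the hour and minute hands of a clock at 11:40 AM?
Hour hand position: 11 x 30 + 40 x 0.5 = 350 degrees
Minute hand position: 40 x 6 = 240 degrees
Difference: |350 - 240| = 110 degrees
The angle between the hands is 110 degrees

Final answer: 110 degrees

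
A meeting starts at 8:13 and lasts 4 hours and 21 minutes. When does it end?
Starting time: 8:13
Adding 21 minutes to 13 minutes: 13 + 21 = 34 minutes
Adding 4 hours: 8 + 4 = 12
Final time: 12:34

Final answer: 12:34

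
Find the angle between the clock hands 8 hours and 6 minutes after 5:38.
First find the time 8 hours and 6 minutes after 5:38.
Total minutes: 5 x 60 + 38 + 8 x 60 + 6 = 824.
824 mod 720 = 104 minutes = 1:44.
Now compute the angle at 1:44:
Hour hand: 1 x 30 + 44 x 0.5 = 52 degrees
Minute hand: 44 x 6 = 264 degrees
Difference: |52 - 264| = 212 degrees
Smaller angle: 360 - 212 = 148 degrees

Final answer: 148 degrees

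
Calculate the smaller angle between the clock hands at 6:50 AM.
Hour hand position: 6 x 30 + 50 x 0.5 = 205 degrees
Minute hand position: 50 x 6 = 300 degrees
Difference: |205 - 300| = 95 degrees
The angle between the hands is 95 degrees

Final answer: 95 degrees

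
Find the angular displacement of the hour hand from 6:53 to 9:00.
The hour hand moves 0.5 degrees per minute.
Time elapsed: 9:00 - 6:53 = 127 minutes
Angular displacement: 127 x 0.5 = 63.5 degrees

Final answer: 63.5 degrees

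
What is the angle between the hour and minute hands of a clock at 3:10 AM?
Hour hand position: 3 x 30 + 10 x 0.5 = 95 degrees
Minute hand position: 10 x 6 = 60 degrees
Difference: |95 - 60| = 35 degrees
The angle between the hands is 35 degrees

Final answer: 35 degrees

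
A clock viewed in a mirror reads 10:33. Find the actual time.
Reflection across the vertical (12-6) axis maps a hand at angle A degrees to (360 - A) degrees, which sends a reading of T minutes past 12:00 to (720 - T) minutes past 12:00.
Mirror reads 10:33 = 633 minutes past 12:00.
Actual time: (720 - 633) mod 720 = 87 minutes = 1:27.

Final answer: 1:27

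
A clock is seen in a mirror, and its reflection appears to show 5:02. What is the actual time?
Reflection across the vertical (12-6) axis maps a hand at angle A degrees to (360 - A) degrees, which sends a reading of T minutes past 12:00 to (720 - T) minutes past 12:00.
Mirror reads 5:02 = 302 minutes past 12:00.
Actual time: (720 - 302) mod 720 = 418 minutes = 6:58.

Final answer: 6:58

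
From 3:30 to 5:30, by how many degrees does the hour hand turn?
The hour hand moves 0.5 degrees per minute.
Time elapsed: 5:30 - 3:30 = 120 minutes
Angular displacement: 120 x 0.5 = 60 degrees

Final answer: 60 degrees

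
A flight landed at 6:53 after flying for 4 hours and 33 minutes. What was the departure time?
Starting time: 6:53 = 413 total minutes past 12:00
Subtracting: 4 hours and 33 minutes = 273 minutes
413 - 273 = 140 minutes
= 2 hours and 20 minutes past 12:00 = 2:20

Final answer: 2:20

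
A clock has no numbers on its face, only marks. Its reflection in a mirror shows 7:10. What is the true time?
Reflection across the vertical (12-6) axis maps a hand at angle A degrees to (360 - A) degrees, which sends a reading of T minutes past 12:00 to (720 - T) minutes past 12:00.
Mirror reads 7:10 = 430 minutes past 12:00.
Actual time: (720 - 430) mod 720 = 290 minutes = 4:50.

Final answer: 4:50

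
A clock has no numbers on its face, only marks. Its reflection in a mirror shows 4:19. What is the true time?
Reflection across the vertical (12-6) axis maps a hand at angle A degrees to (360 - A) degrees, which sends a reading of T minutes past 12:00 to (720 - T) minutes past 12:00.
Mirror reads 4:19 = 259 minutes past 12:00.
Actual time: (720 - 259) mod 720 = 461 minutes = 7:41.

Final answer: 7:41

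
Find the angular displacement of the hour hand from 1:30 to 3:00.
The hour hand moves 0.5 degrees per minute.
Time elapsed: 3:00 - 1:30 = 90 minutes
Angular displacement: 90 x 0.5 = 45 degrees

Final answer: 45 degrees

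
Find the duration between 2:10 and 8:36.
From 2:10 to 8:36:
(8 x 60 + 36) - (2 x 60 + 10) = 516 - 130 = 386 minutes
= 6 hours and 26 minutes

Final answer: 6 hours and 26 minutes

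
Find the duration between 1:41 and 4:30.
From 1:41 to 4:30:
(4 x 60 + 30) - (1 x 60 + 41) = 270 - 101 = 169 minutes
= 2 hours and 49 minutes

Final answer: 2 hours and 49 minutes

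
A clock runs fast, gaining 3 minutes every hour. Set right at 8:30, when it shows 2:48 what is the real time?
For every 60 true minutes, the faulty clock advances 63 minutes, so 1 faulty-clock minute corresponds to 60/63 true minutes.
From 8:30 to 2:48 on the faulty dial is 378 minutes.
True elapsed: 378 x 60/63 = 360 minutes = 6 hours.
True time: 8:30 + 6 hours = 2:30.

Final answer: 2:30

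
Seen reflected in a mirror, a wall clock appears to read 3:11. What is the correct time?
Reflection across the vertical (12-6) axis maps a hand at angle A degrees to (360 - A) degrees, which sends a reading of T minutes past 12:00 to (720 - T) minutes past 12:00.
Mirror reads 3:11 = 191 minutes past 12:00.
Actual time: (720 - 191) mod 720 = 529 minutes = 8:49.

Final answer: 8:49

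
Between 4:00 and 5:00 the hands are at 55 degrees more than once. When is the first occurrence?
At t minutes past 4:00, the hour hand is at 30 x 4 + 0.5t degrees and the minute hand is at 6t degrees.
The smaller angle between them is 55 degrees when |30H - 5.5t| = 55 or |30H - 5.5t| = 305.
With H = 4, solve 30 x 4 - 5.5t = +/- target for each target:
  t = (30 x 4 - 55) / 5.5 = 11.82
  t = (30 x 4 + 55) / 5.5 = 31.82
  t = (30 x 4 - 305) / 5.5 = -33.64 (outside (0, 60))
  t = (30 x 4 + 305) / 5.5 = 77.27 (outside (0, 60))
Valid solutions in (0, 60): {11.82, 31.82} minutes.
The first occurrence is t = 11.82 minutes.
The hands form a 55-degree angle at 11.82 minutes past 4:00.

Final answer: 11.82 minutes past 4:00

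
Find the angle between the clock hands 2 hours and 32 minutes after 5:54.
First find the time 2 hours and 32 minutes after 5:54.
Total minutes: 5 x 60 + 54 + 2 x 60 + 32 = 506.
506 mod 720 = 506 minutes = 8:26.
Now compute the angle at 8:26:
Hour hand: 8 x 30 + 26 x 0.5 = 253 degrees
Minute hand: 26 x 6 = 156 degrees
Difference: |253 - 156| = 97 degrees
The angle is 97 degrees

Final answer: 97 degrees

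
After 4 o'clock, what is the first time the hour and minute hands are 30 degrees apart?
At t minutes past 4:00, the hour hand is at 30 x 4 + 0.5t degrees and the minute hand is at 6t degrees.
The smaller angle between them is 30 degrees when |30H - 5.5t| = 30 or |30H - 5.5t| = 330.
With H = 4, solve 30 x 4 - 5.5t = +/- target for each target:
  t = (30 x 4 - 30) / 5.5 = 16.36
  t = (30 x 4 + 30) / 5.5 = 27.27
  t = (30 x 4 - 330) / 5.5 = -38.18 (outside (0, 60))
  t = (30 x 4 + 330) / 5.5 = 81.82 (outside (0, 60))
Valid solutions in (0, 60): {16.36, 27.27} minutes.
The first occurrence is t = 16.36 minutes.
The hands form a 30-degree angle at 16.36 minutes past 4:00.

Final answer: 16.36 minutes past 4:00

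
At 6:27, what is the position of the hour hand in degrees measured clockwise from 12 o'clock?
The hour hand moves 30 degrees per hour and 0.5 degrees per minute.
At 6:27: (6) x 30 + 27 x 0.5 = 180 + 13.5 = 193.5 degrees

Final answer: 193.5 degrees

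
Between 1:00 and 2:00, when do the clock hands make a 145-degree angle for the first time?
At t minutes past 1:00, the hour hand is at 30 x 1 + 0.5t degrees and the minute hand is at 6t degrees.
The smaller angle between them is 145 degrees when |30H - 5.5t| = 145 or |30H - 5.5t| = 215.
With H = 1, solve 30 x 1 - 5.5t = +/- target for each target:
  t = (30 x 1 - 145) / 5.5 = -20.91 (outside (0, 60))
  t = (30 x 1 + 145) / 5.5 = 31.82
  t = (30 x 1 - 215) / 5.5 = -33.64 (outside (0, 60))
  t = (30 x 1 + 215) / 5.5 = 44.55
Valid solutions in (0, 60): {31.82, 44.55} minutes.
The first occurrence is t = 31.82 minutes.
The hands form a 145-degree angle at 31.82 minutes past 1:00.

Final answer: 31.82 minutes past 1:00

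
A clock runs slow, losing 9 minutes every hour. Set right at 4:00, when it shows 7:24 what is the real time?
For every 60 true minutes, the faulty clock advances 51 minutes, so 1 faulty-clock minute corresponds to 60/51 true minutes.
From 4:00 to 7:24 on the faulty dial is 204 minutes.
True elapsed: 204 x 60/51 = 240 minutes = 4 hours.
True time: 4:00 + 4 hours = 8:00.

Final answer: 8:00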